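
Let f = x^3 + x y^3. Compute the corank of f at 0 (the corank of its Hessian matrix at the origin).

2

Hessian at 0 has rank 0.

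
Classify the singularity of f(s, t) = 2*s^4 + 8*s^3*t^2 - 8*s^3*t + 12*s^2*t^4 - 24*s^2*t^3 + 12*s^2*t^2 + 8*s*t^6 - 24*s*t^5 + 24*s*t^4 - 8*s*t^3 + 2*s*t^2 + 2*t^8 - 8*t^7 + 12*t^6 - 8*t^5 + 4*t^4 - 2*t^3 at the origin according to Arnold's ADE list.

D5

The Hessian of f at 0 is [[0, 0], [0, 0]] with rank 0, so corank 2. A Groebner basis of the Jacobian ideal J(f) in C{s,t} is {s^3 + t^2/4, t^3, s*t - t^2}; counting standard monomials gives mu = 5. Corank 2; j^3 = 2*t^2*(s - t) has shape L^2 M (L != M), so D-series; mu = 5 gives D_5.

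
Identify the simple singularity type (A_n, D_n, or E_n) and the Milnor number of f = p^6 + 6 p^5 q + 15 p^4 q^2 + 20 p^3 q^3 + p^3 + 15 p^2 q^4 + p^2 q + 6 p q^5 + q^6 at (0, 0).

The Hessian of f at 0 has rank 0. Corank 2; j^3 = p^2*(p + q) has shape L^2 M (L != M), so D-series; mu = 7 gives D_7.

Type D7, Milnor number mu = 7.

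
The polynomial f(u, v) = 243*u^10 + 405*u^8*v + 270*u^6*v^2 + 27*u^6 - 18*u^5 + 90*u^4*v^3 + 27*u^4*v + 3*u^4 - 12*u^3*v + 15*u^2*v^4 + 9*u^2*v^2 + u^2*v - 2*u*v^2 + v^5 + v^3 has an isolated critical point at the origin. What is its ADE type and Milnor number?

Type D_{6}, Milnor number mu = 6.

The Hessian of f at 0 is [[0, 0], [0, 0]] with rank 0, so corank 2. A Groebner basis of the Jacobian ideal J(f) in C{u,v} is {u^3 - 3*u^2/4 + 7*u*v/6 - 5*v^2/12, u^2*v - u*v/3 + v^2/3, 3*u^2/4 + u*v^2 - 11*u*v/6 + 13*v^2/12, 3*u^2/2 - 10*u*v/3 + v^3 + 11*v^2/6}; counting standard monomials gives mu = 6. Corank 2; j^3 = v*(u - v)^2 has shape L^2 M (L != M), so D-series; mu = 6 gives D_6.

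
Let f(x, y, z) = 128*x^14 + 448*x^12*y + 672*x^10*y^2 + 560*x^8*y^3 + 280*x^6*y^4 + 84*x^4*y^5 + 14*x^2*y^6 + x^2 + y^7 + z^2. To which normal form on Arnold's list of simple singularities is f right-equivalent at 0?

The Hessian of f at 0 has rank 2. Corank 1: A-series; mu = 6 gives A_6.

A_6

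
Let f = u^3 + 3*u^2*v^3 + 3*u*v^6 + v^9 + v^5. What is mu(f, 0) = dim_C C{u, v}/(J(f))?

8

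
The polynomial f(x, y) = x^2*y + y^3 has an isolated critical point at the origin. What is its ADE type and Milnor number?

Type D_4, Milnor number mu = 4.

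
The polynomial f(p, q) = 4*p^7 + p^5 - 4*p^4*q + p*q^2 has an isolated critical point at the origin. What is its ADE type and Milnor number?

The Hessian of f at 0 is [[0, 0], [0, 0]] with rank 0, so corank 2. A Groebner basis of the Jacobian ideal J(f) in C{p,q} is {p^4 + q^2/5, q^3, p*q + 2*q^2/5}; counting standard monomials gives mu = 6. Corank 2; j^3 = p*q^2 has shape L^2 M (L != M), so D-series; mu = 6 gives D_6.

Type D_6, Milnor number mu = 6.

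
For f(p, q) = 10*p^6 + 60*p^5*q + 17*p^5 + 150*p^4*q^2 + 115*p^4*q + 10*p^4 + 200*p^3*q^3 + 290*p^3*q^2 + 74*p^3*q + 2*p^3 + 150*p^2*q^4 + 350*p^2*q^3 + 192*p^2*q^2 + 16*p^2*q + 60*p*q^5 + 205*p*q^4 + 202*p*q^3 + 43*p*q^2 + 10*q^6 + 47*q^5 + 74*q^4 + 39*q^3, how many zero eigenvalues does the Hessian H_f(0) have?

2

Hessian at 0 has rank 0.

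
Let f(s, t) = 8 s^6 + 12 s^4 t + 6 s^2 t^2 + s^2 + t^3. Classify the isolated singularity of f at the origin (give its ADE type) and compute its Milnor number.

Type A_2, Milnor number mu = 2.

The Hessian of f at 0 has rank 1. Corank 1: A-series; mu = 2 gives A_2.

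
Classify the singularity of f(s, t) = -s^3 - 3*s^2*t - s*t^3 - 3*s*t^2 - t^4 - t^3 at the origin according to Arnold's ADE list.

E7

The Hessian of f at 0 has rank 0. Corank 2; j^3 = -(s + t)^3 is a perfect cube, so E-series; the 4-jet and mu = 7 give E_7.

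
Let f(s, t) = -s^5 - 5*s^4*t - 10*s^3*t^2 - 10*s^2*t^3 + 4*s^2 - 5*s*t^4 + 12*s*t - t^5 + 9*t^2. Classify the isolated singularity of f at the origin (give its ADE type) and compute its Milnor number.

The Hessian of f at 0 has rank 1. Corank 1: A-series; mu = 4 gives A_4.

Type A_{4}, Milnor number mu = 4.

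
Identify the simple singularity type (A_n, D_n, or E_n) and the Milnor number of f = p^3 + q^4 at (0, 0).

Type E6, Milnor number mu = 6.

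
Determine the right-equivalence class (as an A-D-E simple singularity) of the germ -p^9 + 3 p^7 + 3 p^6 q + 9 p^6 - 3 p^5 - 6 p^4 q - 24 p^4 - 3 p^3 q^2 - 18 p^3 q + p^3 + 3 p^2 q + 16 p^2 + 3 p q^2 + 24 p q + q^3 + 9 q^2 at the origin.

The Hessian of f at 0 is [[32, 24], [24, 18]] with rank 1, so corank 1. A Groebner basis of the Jacobian ideal J(f) in C{p,q} is {q^2, p + 3*q/4}; counting standard monomials gives mu = 2. Corank 1: A-series; mu = 2 gives A_2.

A2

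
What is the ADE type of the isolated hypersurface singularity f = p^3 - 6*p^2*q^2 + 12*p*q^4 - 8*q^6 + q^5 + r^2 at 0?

E8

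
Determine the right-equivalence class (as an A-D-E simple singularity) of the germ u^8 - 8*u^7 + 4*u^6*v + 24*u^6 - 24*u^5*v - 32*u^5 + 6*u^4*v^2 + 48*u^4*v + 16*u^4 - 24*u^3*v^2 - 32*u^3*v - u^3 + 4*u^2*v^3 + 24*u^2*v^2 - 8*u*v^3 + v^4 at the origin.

E_{6}

The Hessian of f at 0 has rank 0. Corank 2; j^3 = -u^3 is a perfect cube, so E-series; the 4-jet and mu = 6 give E_6.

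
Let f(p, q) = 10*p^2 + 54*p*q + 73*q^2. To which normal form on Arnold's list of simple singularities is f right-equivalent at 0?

The Hessian of f at 0 has rank 2. Corank 0: nondegenerate Morse point, so A_1.

A_1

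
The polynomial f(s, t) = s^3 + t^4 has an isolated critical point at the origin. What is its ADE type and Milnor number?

The Hessian of f at 0 is [[0, 0], [0, 0]] with rank 0, so corank 2. A Groebner basis of the Jacobian ideal J(f) in C{s,t} is {t^3, s^2}; counting standard monomials gives mu = 6. Corank 2; j^3 = s^3 is a perfect cube, so E-series; the 4-jet and mu = 6 give E_6.

Type E6, Milnor number mu = 6.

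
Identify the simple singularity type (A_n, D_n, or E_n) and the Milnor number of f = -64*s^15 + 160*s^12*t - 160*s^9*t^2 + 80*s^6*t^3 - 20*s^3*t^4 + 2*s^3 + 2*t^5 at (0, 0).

Type E_8, Milnor number mu = 8.

The Hessian of f at 0 is [[0, 0], [0, 0]] with rank 0, so corank 2. A Groebner basis of the Jacobian ideal J(f) in C{s,t} is {t^4, s^2}; counting standard monomials gives mu = 8. Corank 2; j^3 = 2*s^3 is a perfect cube, so E-series; the 5-jet and mu = 8 give E_8.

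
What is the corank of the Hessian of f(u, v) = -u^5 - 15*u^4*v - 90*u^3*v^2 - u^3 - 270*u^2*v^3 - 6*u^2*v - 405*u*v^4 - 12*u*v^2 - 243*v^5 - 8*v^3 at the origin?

Hessian at 0 has rank 0.

2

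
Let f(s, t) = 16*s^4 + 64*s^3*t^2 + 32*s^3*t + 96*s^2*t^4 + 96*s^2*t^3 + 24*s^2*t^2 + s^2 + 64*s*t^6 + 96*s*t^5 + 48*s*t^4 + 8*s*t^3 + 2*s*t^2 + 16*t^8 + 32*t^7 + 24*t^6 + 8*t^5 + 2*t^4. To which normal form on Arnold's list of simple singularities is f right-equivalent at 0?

The Hessian of f at 0 has rank 1. Corank 1: A-series; mu = 3 gives A_3.

A3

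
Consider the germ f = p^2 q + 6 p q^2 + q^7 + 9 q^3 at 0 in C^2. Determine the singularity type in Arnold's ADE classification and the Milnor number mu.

Type D_8, Milnor number mu = 8.

The Hessian of f at 0 is [[0, 0], [0, 0]] with rank 0, so corank 2. A Groebner basis of the Jacobian ideal J(f) in C{p,q} is {p^2/7 + q^6 - 9*q^2/7, p^3 + 27*q^3, p*q + 3*q^2}; counting standard monomials gives mu = 8. Corank 2; j^3 = q*(p + 3*q)^2 has shape L^2 M (L != M), so D-series; mu = 8 gives D_8.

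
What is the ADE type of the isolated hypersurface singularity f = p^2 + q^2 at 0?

A_{1}

The Hessian of f at 0 has rank 2. Corank 0: nondegenerate Morse point, so A_1.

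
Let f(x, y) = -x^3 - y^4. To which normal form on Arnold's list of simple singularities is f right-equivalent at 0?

The Hessian of f at 0 is [[0, 0], [0, 0]] with rank 0, so corank 2. A Groebner basis of the Jacobian ideal J(f) in C{x,y} is {y^3, x^2}; counting standard monomials gives mu = 6. Corank 2; j^3 = -x^3 is a perfect cube, so E-series; the 4-jet and mu = 6 give E_6.

E_{6}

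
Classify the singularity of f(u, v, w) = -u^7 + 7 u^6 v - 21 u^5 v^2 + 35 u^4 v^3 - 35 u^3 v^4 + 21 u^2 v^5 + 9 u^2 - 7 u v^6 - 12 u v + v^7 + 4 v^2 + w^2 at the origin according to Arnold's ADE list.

A_{6}

The Hessian of f at 0 has rank 2. Corank 1: A-series; mu = 6 gives A_6.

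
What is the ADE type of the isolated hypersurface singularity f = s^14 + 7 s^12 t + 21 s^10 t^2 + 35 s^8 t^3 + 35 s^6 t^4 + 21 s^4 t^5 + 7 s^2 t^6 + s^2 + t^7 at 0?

A6

The Hessian of f at 0 is [[2, 0], [0, 0]] with rank 1, so corank 1. A Groebner basis of the Jacobian ideal J(f) in C{s,t} is {t^6, s}; counting standard monomials gives mu = 6. Corank 1: A-series; mu = 6 gives A_6.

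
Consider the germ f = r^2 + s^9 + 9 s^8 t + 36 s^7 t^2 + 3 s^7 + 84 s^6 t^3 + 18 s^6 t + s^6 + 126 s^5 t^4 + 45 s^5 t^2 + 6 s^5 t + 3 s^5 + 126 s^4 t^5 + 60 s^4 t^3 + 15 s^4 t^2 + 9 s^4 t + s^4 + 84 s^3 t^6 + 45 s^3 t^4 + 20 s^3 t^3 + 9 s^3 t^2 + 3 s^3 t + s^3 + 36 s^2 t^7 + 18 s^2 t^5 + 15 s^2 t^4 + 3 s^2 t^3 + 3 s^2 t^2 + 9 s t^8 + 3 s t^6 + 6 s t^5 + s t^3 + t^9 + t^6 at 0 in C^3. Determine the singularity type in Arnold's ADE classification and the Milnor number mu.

Type E_{7}, Milnor number mu = 7.

The Hessian of f at 0 has rank 1. Corank 2; j^3 = s^3 is a perfect cube, so E-series; the 4-jet and mu = 7 give E_7.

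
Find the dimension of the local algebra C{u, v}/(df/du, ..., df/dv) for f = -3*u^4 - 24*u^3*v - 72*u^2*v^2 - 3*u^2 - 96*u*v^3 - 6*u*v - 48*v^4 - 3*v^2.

3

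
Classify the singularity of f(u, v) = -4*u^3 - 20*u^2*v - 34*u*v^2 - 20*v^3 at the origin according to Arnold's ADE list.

D_{4}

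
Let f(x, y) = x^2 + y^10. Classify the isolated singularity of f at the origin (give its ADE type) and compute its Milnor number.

The Hessian of f at 0 is [[2, 0], [0, 0]] with rank 1, so corank 1. A Groebner basis of the Jacobian ideal J(f) in C{x,y} is {y^9, x}; counting standard monomials gives mu = 9. Corank 1: A-series; mu = 9 gives A_9.

Type A9, Milnor number mu = 9.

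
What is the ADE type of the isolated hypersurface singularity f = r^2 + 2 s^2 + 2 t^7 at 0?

A_{6}

The Hessian of f at 0 has rank 2. Corank 1: A-series; mu = 6 gives A_6.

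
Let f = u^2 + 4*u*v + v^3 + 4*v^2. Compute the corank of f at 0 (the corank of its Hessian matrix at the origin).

1

Hessian at 0 has rank 1.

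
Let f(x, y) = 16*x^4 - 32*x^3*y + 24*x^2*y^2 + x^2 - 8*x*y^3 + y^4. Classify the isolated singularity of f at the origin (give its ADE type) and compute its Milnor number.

Type A3, Milnor number mu = 3.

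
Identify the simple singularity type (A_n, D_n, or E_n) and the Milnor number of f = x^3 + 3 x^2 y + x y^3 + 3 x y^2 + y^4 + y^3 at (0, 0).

The Hessian of f at 0 has rank 0. Corank 2; j^3 = (x + y)^3 is a perfect cube, so E-series; the 4-jet and mu = 7 give E_7.

Type E_7, Milnor number mu = 7.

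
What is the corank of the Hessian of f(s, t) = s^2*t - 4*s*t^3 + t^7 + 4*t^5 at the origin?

2

Hessian at 0 has rank 0.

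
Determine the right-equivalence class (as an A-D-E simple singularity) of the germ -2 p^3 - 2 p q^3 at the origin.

E7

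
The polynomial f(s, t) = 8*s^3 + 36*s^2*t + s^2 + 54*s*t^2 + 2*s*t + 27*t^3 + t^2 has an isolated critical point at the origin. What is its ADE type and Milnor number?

Type A2, Milnor number mu = 2.

The Hessian of f at 0 has rank 1. Corank 1: A-series; mu = 2 gives A_2.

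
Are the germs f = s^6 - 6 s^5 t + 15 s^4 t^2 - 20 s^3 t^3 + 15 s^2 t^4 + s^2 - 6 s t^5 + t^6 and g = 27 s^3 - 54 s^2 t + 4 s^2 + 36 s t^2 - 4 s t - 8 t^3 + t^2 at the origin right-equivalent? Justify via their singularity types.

No.

The Hessian of f at 0 has rank 1. Corank 1: A-series; mu = 5 gives A_5. The Hessian of g at 0 has rank 1. Corank 1: A-series; mu = 2 gives A_2. f is A_5 but g is A_2, hence not right-equivalent.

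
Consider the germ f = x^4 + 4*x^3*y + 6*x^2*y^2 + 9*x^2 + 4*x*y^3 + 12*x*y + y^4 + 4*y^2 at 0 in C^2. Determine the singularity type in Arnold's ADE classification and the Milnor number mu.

Type A_{3}, Milnor number mu = 3.

The Hessian of f at 0 is [[18, 12], [12, 8]] with rank 1, so corank 1. A Groebner basis of the Jacobian ideal J(f) in C{x,y} is {y^3, x + 2*y/3}; counting standard monomials gives mu = 3. Corank 1: A-series; mu = 3 gives A_3.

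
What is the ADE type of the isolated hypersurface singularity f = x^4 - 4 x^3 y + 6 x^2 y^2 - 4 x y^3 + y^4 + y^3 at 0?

The Hessian of f at 0 has rank 0. Corank 2; j^3 = y^3 is a perfect cube, so E-series; the 4-jet and mu = 6 give E_6.

E_{6}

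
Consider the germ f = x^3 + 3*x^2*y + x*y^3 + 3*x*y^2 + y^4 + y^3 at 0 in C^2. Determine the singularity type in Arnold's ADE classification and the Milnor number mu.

The Hessian of f at 0 has rank 0. Corank 2; j^3 = (x + y)^3 is a perfect cube, so E-series; the 4-jet and mu = 7 give E_7.

Type E7, Milnor number mu = 7.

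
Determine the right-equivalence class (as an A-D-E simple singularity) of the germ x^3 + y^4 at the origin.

E_{6}

The Hessian of f at 0 has rank 0. Corank 2; j^3 = x^3 is a perfect cube, so E-series; the 4-jet and mu = 6 give E_6.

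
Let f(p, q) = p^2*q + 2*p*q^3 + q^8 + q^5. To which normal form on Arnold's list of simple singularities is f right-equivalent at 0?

D_{9}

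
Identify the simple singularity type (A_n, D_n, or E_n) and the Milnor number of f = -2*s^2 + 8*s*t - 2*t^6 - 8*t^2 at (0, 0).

The Hessian of f at 0 has rank 1. Corank 1: A-series; mu = 5 gives A_5.

Type A_{5}, Milnor number mu = 5.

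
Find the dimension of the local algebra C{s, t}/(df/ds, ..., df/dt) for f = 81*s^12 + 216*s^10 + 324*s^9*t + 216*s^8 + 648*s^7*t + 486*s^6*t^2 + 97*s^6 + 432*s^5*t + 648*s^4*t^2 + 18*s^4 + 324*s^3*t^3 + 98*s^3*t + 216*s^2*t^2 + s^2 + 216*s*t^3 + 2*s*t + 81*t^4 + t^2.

The Hessian of f at 0 is [[2, 2], [2, 2]] with rank 1, so corank 1. A Groebner basis of the Jacobian ideal J(f) in C{s,t} is {t^3, s + t}; counting standard monomials gives mu = 3. Corank 1: A-series; mu = 3 gives A_3.

3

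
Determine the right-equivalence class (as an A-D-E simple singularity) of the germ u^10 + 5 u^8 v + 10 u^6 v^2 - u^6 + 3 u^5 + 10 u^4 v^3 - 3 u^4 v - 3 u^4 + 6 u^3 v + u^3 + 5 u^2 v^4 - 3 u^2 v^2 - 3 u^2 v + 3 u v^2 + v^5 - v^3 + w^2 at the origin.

The Hessian of f at 0 has rank 1. Corank 2; j^3 = (u - v)^3 is a perfect cube, so E-series; the 5-jet and mu = 8 give E_8.

E_{8}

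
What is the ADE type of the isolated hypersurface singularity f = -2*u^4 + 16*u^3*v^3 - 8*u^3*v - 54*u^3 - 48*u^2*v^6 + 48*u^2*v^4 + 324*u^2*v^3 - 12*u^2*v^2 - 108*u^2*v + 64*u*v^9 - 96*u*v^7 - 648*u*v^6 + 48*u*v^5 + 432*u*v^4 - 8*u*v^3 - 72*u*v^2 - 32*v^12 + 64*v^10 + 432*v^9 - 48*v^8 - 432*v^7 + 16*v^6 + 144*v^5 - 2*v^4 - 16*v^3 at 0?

E6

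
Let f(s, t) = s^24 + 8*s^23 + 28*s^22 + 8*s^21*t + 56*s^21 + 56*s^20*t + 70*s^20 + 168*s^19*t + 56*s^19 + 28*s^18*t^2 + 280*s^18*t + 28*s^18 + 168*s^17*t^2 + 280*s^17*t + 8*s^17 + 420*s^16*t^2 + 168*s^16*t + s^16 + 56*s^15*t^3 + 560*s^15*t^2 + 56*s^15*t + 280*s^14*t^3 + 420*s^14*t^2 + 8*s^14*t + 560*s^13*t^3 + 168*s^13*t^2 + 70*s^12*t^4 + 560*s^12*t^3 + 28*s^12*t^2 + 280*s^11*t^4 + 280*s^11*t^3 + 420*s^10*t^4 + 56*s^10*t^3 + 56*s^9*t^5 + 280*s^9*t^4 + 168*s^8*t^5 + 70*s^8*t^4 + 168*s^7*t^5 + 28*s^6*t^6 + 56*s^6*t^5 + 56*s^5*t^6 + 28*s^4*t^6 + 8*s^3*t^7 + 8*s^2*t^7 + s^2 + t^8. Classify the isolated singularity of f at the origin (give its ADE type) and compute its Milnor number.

The Hessian of f at 0 is [[2, 0], [0, 0]] with rank 1, so corank 1. A Groebner basis of the Jacobian ideal J(f) in C{s,t} is {t^7, s}; counting standard monomials gives mu = 7. Corank 1: A-series; mu = 7 gives A_7.

Type A_7, Milnor number mu = 7.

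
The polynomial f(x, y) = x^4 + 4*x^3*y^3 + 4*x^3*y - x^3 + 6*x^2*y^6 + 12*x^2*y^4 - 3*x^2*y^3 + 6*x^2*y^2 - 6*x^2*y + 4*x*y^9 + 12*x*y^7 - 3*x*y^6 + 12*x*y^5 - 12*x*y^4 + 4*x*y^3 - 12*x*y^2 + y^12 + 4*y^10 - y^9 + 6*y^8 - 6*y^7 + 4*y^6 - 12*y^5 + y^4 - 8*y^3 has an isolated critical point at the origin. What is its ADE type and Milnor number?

Type E_6, Milnor number mu = 6.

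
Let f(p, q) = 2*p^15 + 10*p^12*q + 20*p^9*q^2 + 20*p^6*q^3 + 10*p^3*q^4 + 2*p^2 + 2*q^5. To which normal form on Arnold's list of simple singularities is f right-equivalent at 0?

The Hessian of f at 0 has rank 1. Corank 1: A-series; mu = 4 gives A_4.

A4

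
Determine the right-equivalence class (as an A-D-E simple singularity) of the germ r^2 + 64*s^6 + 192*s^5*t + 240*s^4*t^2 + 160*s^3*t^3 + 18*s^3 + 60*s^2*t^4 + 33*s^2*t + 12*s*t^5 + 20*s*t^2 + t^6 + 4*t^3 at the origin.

D_7

The Hessian of f at 0 has rank 1. Corank 2; j^3 = (2*s + t)*(3*s + 2*t)^2 has shape L^2 M (L != M), so D-series; mu = 7 gives D_7.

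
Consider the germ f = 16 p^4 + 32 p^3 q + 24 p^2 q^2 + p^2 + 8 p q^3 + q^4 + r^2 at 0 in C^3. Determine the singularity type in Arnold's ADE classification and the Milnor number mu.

Type A_{3}, Milnor number mu = 3.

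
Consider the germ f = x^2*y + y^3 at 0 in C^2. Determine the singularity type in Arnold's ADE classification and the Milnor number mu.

The Hessian of f at 0 has rank 0. Corank 2; j^3 = y*(x^2 + y^2) splits into three distinct lines over C (the quadratic factor has nonzero discriminant), so D_4.

Type D_{4}, Milnor number mu = 4.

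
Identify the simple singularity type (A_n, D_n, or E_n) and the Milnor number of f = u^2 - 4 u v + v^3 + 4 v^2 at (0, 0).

The Hessian of f at 0 has rank 1. Corank 1: A-series; mu = 2 gives A_2.

Type A2, Milnor number mu = 2.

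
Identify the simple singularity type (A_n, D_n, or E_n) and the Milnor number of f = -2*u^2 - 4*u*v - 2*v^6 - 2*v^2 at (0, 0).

The Hessian of f at 0 is [[-4, -4], [-4, -4]] with rank 1, so corank 1. A Groebner basis of the Jacobian ideal J(f) in C{u,v} is {v^5, u + v}; counting standard monomials gives mu = 5. Corank 1: A-series; mu = 5 gives A_5.

Type A5, Milnor number mu = 5.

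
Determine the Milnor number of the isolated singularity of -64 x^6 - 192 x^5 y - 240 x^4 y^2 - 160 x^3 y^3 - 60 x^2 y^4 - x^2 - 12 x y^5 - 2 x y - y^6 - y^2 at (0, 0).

5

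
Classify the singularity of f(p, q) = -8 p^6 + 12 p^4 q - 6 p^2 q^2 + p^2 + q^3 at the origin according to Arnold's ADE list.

The Hessian of f at 0 has rank 1. Corank 1: A-series; mu = 2 gives A_2.

A2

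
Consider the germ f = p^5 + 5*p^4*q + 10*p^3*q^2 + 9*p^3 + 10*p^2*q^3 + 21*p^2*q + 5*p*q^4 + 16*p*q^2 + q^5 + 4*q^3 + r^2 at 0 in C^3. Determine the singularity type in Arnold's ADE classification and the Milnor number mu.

The Hessian of f at 0 has rank 1. Corank 2; j^3 = (p + q)*(3*p + 2*q)^2 has shape L^2 M (L != M), so D-series; mu = 6 gives D_6.

Type D_{6}, Milnor number mu = 6.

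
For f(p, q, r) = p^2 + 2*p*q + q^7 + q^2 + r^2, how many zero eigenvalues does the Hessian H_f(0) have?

Hessian at 0 has rank 2.

1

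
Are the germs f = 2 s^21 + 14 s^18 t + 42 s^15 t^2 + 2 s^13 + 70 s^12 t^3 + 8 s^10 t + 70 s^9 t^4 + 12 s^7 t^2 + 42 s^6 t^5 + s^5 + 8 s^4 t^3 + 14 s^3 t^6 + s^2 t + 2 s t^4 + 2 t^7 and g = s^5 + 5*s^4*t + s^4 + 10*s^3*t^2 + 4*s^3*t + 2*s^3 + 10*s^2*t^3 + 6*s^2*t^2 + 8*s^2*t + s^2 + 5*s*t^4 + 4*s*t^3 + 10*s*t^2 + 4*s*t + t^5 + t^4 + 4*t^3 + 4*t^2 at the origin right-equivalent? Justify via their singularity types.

No.

The Hessian of f at 0 is [[0, 0], [0, 0]] with rank 0, so corank 2. A Groebner basis of the Jacobian ideal J(f) in C{s,t} is {-s^2/6 + s*t^3, s*t + t^4, s^3, s^2*t}; counting standard monomials gives mu = 8. Corank 2; j^3 = s^2*t has shape L^2 M (L != M), so D-series; mu = 8 gives D_8. The Hessian of g at 0 is [[2, 4], [4, 8]] with rank 1, so corank 1. A Groebner basis of the Jacobian ideal J(g) in C{s,t} is {s/2 + t^3 + t^2/2 + t, s^2 + 2*s - 2*t^2 + 4*t, s*t - s/2 + 3*t^2/2 - t}; counting standard monomials gives mu = 4. Corank 1: A-series; mu = 4 gives A_4. f is D_8 but g is A_4, hence not right-equivalent.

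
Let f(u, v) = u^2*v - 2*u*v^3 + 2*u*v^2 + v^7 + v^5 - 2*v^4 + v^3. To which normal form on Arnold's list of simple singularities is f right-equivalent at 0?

D_{8}

The Hessian of f at 0 is [[0, 0], [0, 0]] with rank 0, so corank 2. A Groebner basis of the Jacobian ideal J(f) in C{u,v} is {u^2*v^2 + 2*u^2*v + u^2/7 + 20*u*v^2/7 + 8*u*v/7 + v^2, u^3 + 3*u^2*v + u^2/7 + 20*u*v^2/7 + 8*u*v/7 + v^2, -u*v + v^3 - v^2}; counting standard monomials gives mu = 8. Corank 2; j^3 = v*(u + v)^2 has shape L^2 M (L != M), so D-series; mu = 8 gives D_8.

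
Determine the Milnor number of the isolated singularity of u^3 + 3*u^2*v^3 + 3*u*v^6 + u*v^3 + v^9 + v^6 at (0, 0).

7

The Hessian of f at 0 has rank 0. Corank 2; j^3 = u^3 is a perfect cube, so E-series; the 4-jet and mu = 7 give E_7.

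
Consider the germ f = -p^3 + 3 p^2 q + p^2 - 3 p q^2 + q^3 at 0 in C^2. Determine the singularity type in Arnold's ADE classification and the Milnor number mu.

The Hessian of f at 0 has rank 1. Corank 1: A-series; mu = 2 gives A_2.

Type A_2, Milnor number mu = 2.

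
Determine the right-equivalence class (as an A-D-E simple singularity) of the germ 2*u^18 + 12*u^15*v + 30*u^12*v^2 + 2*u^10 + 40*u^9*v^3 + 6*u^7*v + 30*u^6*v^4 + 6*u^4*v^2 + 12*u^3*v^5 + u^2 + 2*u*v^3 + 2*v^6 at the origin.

The Hessian of f at 0 has rank 1. Corank 1: A-series; mu = 5 gives A_5.

A_{5}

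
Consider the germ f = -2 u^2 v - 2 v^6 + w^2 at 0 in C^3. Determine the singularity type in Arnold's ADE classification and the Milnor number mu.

Type D7, Milnor number mu = 7.

The Hessian of f at 0 has rank 1. Corank 2; j^3 = -2*u^2*v has shape L^2 M (L != M), so D-series; mu = 7 gives D_7.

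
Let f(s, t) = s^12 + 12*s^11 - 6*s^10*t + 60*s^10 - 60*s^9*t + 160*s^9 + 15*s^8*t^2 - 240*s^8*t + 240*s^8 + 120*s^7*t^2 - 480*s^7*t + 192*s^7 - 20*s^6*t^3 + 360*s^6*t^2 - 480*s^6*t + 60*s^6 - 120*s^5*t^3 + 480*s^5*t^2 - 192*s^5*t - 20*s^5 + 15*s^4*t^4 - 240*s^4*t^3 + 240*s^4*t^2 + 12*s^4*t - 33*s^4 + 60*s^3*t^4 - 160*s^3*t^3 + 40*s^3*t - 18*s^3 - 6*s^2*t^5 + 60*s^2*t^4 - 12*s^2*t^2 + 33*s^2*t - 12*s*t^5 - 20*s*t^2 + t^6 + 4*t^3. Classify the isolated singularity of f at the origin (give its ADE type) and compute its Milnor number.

Type D_7, Milnor number mu = 7.

The Hessian of f at 0 has rank 0. Corank 2; j^3 = -(2*s - t)*(3*s - 2*t)^2 has shape L^2 M (L != M), so D-series; mu = 7 gives D_7.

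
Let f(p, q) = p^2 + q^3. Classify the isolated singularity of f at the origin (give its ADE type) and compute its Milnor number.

The Hessian of f at 0 has rank 1. Corank 1: A-series; mu = 2 gives A_2.

Type A2, Milnor number mu = 2.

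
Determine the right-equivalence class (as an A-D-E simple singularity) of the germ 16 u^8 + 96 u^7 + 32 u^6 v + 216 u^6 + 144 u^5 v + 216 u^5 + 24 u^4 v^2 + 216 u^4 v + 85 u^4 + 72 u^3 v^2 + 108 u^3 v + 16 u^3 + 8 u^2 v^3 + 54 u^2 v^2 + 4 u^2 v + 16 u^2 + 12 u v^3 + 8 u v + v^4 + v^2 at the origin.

A_3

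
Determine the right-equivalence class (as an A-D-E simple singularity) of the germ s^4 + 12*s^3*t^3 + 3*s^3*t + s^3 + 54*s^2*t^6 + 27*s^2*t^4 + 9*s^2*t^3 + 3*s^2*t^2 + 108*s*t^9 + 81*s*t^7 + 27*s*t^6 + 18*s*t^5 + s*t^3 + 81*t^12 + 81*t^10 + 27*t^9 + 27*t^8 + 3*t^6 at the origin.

The Hessian of f at 0 has rank 0. Corank 2; j^3 = s^3 is a perfect cube, so E-series; the 4-jet and mu = 7 give E_7.

E_{7}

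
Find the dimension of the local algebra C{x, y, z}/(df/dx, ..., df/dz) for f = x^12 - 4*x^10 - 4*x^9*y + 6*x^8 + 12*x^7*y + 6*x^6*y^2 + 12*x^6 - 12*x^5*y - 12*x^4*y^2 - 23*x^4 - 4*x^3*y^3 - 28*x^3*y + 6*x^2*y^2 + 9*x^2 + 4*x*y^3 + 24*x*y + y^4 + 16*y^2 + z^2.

3

The Hessian of f at 0 has rank 2. Corank 1: A-series; mu = 3 gives A_3.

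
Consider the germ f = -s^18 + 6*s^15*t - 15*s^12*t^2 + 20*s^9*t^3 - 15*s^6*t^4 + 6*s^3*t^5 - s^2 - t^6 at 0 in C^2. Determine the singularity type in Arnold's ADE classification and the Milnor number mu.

Type A_5, Milnor number mu = 5.

The Hessian of f at 0 is [[-2, 0], [0, 0]] with rank 1, so corank 1. A Groebner basis of the Jacobian ideal J(f) in C{s,t} is {t^5, s}; counting standard monomials gives mu = 5. Corank 1: A-series; mu = 5 gives A_5.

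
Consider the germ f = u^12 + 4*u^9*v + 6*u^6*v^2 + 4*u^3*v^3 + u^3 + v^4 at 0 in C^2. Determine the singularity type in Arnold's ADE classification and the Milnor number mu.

Type E6, Milnor number mu = 6.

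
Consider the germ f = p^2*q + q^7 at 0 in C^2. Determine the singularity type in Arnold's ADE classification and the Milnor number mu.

The Hessian of f at 0 is [[0, 0], [0, 0]] with rank 0, so corank 2. A Groebner basis of the Jacobian ideal J(f) in C{p,q} is {p^2/7 + q^6, p^3, p*q}; counting standard monomials gives mu = 8. Corank 2; j^3 = p^2*q has shape L^2 M (L != M), so D-series; mu = 8 gives D_8.

Type D_{8}, Milnor number mu = 8.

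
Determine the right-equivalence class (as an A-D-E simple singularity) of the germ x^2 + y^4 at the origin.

A_{3}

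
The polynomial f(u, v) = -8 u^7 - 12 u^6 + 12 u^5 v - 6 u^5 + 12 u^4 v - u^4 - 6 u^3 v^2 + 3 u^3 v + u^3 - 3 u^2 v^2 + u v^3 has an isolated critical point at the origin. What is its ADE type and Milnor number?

Type E_7, Milnor number mu = 7.

The Hessian of f at 0 has rank 0. Corank 2; j^3 = u^3 is a perfect cube, so E-series; the 4-jet and mu = 7 give E_7.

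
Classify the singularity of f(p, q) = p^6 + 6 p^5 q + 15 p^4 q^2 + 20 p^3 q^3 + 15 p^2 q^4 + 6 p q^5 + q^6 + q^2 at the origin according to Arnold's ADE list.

A_5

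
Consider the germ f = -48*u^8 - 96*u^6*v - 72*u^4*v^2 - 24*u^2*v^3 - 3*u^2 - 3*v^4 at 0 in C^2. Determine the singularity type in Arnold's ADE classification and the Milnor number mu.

Type A3, Milnor number mu = 3.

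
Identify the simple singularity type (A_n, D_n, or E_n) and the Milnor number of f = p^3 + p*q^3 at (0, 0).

The Hessian of f at 0 is [[0, 0], [0, 0]] with rank 0, so corank 2. A Groebner basis of the Jacobian ideal J(f) in C{p,q} is {p^3, p*q^2, 3*p^2 + q^3}; counting standard monomials gives mu = 7. Corank 2; j^3 = p^3 is a perfect cube, so E-series; the 4-jet and mu = 7 give E_7.

Type E_{7}, Milnor number mu = 7.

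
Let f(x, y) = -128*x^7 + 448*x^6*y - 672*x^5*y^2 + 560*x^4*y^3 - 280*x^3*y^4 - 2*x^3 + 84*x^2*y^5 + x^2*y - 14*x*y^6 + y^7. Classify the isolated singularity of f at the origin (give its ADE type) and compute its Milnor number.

Type D_{8}, Milnor number mu = 8.

The Hessian of f at 0 has rank 0. Corank 2; j^3 = -x^2*(2*x - y) has shape L^2 M (L != M), so D-series; mu = 8 gives D_8.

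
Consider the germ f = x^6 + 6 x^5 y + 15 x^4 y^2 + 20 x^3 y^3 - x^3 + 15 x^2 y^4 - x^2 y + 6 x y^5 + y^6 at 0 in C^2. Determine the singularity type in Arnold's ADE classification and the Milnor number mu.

The Hessian of f at 0 is [[0, 0], [0, 0]] with rank 0, so corank 2. A Groebner basis of the Jacobian ideal J(f) in C{x,y} is {x*y/6 + y^5, x*y^2, x^2 + x*y}; counting standard monomials gives mu = 7. Corank 2; j^3 = -x^2*(x + y) has shape L^2 M (L != M), so D-series; mu = 7 gives D_7.

Type D_{7}, Milnor number mu = 7.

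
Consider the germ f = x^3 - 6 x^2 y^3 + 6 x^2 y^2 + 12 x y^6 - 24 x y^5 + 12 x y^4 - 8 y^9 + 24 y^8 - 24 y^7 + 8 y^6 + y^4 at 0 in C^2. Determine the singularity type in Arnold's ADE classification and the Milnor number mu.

The Hessian of f at 0 has rank 0. Corank 2; j^3 = x^3 is a perfect cube, so E-series; the 4-jet and mu = 6 give E_6.

Type E_{6}, Milnor number mu = 6.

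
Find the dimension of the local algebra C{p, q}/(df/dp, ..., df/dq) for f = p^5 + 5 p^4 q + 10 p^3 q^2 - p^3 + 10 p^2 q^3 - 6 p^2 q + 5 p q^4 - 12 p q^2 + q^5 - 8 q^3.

The Hessian of f at 0 is [[0, 0], [0, 0]] with rank 0, so corank 2. A Groebner basis of the Jacobian ideal J(f) in C{p,q} is {q^5, p*q^3 + 7*q^4/4, p^2 + 4*p*q + 4*q^2}; counting standard monomials gives mu = 8. Corank 2; j^3 = -(p + 2*q)^3 is a perfect cube, so E-series; the 5-jet and mu = 8 give E_8.

8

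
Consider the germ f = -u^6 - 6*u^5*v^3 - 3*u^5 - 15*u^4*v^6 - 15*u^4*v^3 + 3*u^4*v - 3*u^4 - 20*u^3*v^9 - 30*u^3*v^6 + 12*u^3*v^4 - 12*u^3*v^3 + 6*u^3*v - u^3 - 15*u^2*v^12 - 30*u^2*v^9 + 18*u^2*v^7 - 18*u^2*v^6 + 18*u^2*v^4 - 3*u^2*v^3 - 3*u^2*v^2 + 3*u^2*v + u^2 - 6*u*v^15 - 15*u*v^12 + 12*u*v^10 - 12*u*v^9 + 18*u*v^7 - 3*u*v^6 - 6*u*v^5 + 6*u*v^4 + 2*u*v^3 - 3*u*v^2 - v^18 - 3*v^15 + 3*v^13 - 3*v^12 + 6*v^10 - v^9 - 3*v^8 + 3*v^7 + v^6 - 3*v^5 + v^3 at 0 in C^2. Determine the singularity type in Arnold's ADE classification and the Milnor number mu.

Type A2, Milnor number mu = 2.

The Hessian of f at 0 is [[2, 0], [0, 0]] with rank 1, so corank 1. A Groebner basis of the Jacobian ideal J(f) in C{u,v} is {v^2, u}; counting standard monomials gives mu = 2. Corank 1: A-series; mu = 2 gives A_2.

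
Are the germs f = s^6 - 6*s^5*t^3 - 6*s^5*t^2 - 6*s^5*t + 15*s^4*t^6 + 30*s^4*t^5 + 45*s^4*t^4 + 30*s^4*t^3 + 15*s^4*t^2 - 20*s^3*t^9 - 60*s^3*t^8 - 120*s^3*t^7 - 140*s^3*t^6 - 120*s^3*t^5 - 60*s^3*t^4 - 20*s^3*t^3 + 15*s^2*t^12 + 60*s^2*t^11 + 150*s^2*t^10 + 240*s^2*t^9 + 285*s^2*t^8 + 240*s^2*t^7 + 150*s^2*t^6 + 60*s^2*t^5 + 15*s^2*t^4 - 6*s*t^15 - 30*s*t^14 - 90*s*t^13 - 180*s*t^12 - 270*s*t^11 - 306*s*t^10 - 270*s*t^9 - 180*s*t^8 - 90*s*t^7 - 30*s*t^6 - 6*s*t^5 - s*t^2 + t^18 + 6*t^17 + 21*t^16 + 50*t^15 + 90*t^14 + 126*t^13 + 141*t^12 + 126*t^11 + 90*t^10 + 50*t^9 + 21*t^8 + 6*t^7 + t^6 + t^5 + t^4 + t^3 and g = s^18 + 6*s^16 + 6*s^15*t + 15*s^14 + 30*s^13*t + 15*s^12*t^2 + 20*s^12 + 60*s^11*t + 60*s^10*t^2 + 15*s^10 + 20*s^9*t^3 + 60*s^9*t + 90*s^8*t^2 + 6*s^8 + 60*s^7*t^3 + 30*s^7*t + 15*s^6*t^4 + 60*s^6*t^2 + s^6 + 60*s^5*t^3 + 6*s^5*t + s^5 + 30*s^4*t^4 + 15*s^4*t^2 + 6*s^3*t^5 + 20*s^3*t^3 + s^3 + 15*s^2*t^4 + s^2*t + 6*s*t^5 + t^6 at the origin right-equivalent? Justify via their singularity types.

The Hessian of f at 0 is [[0, 0], [0, 0]] with rank 0, so corank 2. A Groebner basis of the Jacobian ideal J(f) in C{s,t} is {s^5 - t^2/6, t^3, s*t - t^2}; counting standard monomials gives mu = 7. Corank 2; j^3 = -t^2*(s - t) has shape L^2 M (L != M), so D-series; mu = 7 gives D_7. The Hessian of g at 0 is [[0, 0], [0, 0]] with rank 0, so corank 2. A Groebner basis of the Jacobian ideal J(g) in C{s,t} is {-s*t/6 + t^5, s*t^2, s^2 + s*t}; counting standard monomials gives mu = 7. Corank 2; j^3 = s^2*(s + t) has shape L^2 M (L != M), so D-series; mu = 7 gives D_7. Both have type D_7, hence right-equivalent.

Yes.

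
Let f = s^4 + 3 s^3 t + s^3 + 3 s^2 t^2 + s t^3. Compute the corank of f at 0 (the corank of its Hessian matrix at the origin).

The Hessian at 0 is [[0, 0], [0, 0]] of rank 0; hence corank 2.

2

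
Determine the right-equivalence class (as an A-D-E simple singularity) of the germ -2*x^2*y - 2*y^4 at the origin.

The Hessian of f at 0 has rank 0. Corank 2; j^3 = -2*x^2*y has shape L^2 M (L != M), so D-series; mu = 5 gives D_5.

D_{5}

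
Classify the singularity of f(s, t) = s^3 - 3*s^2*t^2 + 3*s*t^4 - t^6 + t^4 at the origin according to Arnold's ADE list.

E_{6}

The Hessian of f at 0 is [[0, 0], [0, 0]] with rank 0, so corank 2. A Groebner basis of the Jacobian ideal J(f) in C{s,t} is {s^3, s^2*t, -s^2/2 + s*t^2, t^3}; counting standard monomials gives mu = 6. Corank 2; j^3 = s^3 is a perfect cube, so E-series; the 4-jet and mu = 6 give E_6.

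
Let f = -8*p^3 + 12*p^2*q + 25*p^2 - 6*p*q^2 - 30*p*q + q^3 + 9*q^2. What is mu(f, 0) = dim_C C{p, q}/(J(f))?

2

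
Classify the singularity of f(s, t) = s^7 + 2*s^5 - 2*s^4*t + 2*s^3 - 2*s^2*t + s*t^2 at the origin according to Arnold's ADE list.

The Hessian of f at 0 is [[0, 0], [0, 0]] with rank 0, so corank 2. A Groebner basis of the Jacobian ideal J(f) in C{s,t} is {t^3, s^2 + t^2/2, s*t + t^2/2}; counting standard monomials gives mu = 4. Corank 2; j^3 = s*(2*s^2 - 2*s*t + t^2) splits into three distinct lines over C (the quadratic factor has nonzero discriminant), so D_4.

D4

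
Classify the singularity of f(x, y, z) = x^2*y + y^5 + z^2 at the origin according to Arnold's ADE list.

The Hessian of f at 0 has rank 1. Corank 2; j^3 = x^2*y has shape L^2 M (L != M), so D-series; mu = 6 gives D_6.

D6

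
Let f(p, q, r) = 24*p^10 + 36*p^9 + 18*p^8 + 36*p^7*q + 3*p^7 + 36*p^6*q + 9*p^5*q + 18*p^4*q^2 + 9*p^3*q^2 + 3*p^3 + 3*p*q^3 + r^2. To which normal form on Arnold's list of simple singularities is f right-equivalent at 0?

E7

The Hessian of f at 0 is [[0, 0, 0], [0, 0, 0], [0, 0, 2]] with rank 1, so corank 2. A Groebner basis of the Jacobian ideal J(f) in C{p,q,r} is {p^3, p*q^2, 3*p^2 + q^3, r}; counting standard monomials gives mu = 7. Corank 2; j^3 = 3*p^3 is a perfect cube, so E-series; the 4-jet and mu = 7 give E_7.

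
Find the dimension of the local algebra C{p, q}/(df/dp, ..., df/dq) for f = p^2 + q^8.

The Hessian of f at 0 is [[2, 0], [0, 0]] with rank 1, so corank 1. A Groebner basis of the Jacobian ideal J(f) in C{p,q} is {q^7, p}; counting standard monomials gives mu = 7. Corank 1: A-series; mu = 7 gives A_7.

7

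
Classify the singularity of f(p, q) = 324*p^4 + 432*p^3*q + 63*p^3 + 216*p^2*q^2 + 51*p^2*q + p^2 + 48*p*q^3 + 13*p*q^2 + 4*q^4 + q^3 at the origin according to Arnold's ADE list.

The Hessian of f at 0 is [[2, 0], [0, 0]] with rank 1, so corank 1. A Groebner basis of the Jacobian ideal J(f) in C{p,q} is {q^2, p}; counting standard monomials gives mu = 2. Corank 1: A-series; mu = 2 gives A_2.

A_{2}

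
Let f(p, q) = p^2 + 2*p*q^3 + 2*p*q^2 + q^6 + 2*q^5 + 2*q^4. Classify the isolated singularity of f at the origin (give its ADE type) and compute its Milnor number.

Type A3, Milnor number mu = 3.

The Hessian of f at 0 is [[2, 0], [0, 0]] with rank 1, so corank 1. A Groebner basis of the Jacobian ideal J(f) in C{p,q} is {p^2, p*q, p + q^2}; counting standard monomials gives mu = 3. Corank 1: A-series; mu = 3 gives A_3.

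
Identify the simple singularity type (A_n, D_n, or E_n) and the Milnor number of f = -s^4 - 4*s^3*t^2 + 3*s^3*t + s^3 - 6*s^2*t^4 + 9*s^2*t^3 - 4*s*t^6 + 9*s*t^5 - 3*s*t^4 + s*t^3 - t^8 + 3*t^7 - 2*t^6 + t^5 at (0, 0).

Type E_7, Milnor number mu = 7.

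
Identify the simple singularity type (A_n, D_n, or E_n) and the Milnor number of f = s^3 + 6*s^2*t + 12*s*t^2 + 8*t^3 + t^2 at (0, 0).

The Hessian of f at 0 is [[0, 0], [0, 2]] with rank 1, so corank 1. A Groebner basis of the Jacobian ideal J(f) in C{s,t} is {s^2, t}; counting standard monomials gives mu = 2. Corank 1: A-series; mu = 2 gives A_2.

Type A_2, Milnor number mu = 2.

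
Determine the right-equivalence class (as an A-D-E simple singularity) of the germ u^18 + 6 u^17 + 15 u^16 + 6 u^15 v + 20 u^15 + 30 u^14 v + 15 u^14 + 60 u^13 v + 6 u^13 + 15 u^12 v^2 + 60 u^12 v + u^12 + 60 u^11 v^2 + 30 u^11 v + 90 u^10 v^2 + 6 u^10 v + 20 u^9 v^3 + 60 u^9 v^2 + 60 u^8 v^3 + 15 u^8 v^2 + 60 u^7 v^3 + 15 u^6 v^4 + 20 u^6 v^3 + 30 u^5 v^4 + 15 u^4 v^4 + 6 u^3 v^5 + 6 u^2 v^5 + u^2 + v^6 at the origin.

A5

The Hessian of f at 0 has rank 1. Corank 1: A-series; mu = 5 gives A_5.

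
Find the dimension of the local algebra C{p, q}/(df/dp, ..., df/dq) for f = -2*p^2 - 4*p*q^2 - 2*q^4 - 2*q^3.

The Hessian of f at 0 has rank 1. Corank 1: A-series; mu = 2 gives A_2.

2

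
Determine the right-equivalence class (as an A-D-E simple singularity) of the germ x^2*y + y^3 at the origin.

D_4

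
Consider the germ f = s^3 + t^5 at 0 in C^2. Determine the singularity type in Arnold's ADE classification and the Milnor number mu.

The Hessian of f at 0 is [[0, 0], [0, 0]] with rank 0, so corank 2. A Groebner basis of the Jacobian ideal J(f) in C{s,t} is {t^4, s^2}; counting standard monomials gives mu = 8. Corank 2; j^3 = s^3 is a perfect cube, so E-series; the 5-jet and mu = 8 give E_8.

Type E_8, Milnor number mu = 8.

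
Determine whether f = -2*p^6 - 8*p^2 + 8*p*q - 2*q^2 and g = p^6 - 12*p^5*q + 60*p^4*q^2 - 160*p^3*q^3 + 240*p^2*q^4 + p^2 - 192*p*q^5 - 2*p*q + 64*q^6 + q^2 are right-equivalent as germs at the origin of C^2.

The Hessian of f at 0 has rank 1. Corank 1: A-series; mu = 5 gives A_5. The Hessian of g at 0 has rank 1. Corank 1: A-series; mu = 5 gives A_5. Both have type A_5, hence right-equivalent.

Yes.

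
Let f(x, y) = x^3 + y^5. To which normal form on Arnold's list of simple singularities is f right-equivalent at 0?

The Hessian of f at 0 has rank 0. Corank 2; j^3 = x^3 is a perfect cube, so E-series; the 5-jet and mu = 8 give E_8.

E_{8}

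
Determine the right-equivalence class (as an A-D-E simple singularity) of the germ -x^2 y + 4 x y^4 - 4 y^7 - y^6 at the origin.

D7

The Hessian of f at 0 has rank 0. Corank 2; j^3 = -x^2*y has shape L^2 M (L != M), so D-series; mu = 7 gives D_7.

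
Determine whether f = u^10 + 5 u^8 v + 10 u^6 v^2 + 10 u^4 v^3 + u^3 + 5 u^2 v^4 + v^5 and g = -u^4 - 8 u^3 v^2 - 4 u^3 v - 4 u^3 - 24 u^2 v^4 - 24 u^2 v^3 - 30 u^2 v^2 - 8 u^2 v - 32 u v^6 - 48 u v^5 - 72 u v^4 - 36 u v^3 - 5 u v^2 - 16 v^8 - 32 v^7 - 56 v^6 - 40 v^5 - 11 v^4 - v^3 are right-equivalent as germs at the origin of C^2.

The Hessian of f at 0 has rank 0. Corank 2; j^3 = u^3 is a perfect cube, so E-series; the 5-jet and mu = 8 give E_8. The Hessian of g at 0 has rank 0. Corank 2; j^3 = -(u + v)*(2*u + v)^2 has shape L^2 M (L != M), so D-series; mu = 5 gives D_5. f is E_8 but g is D_5, hence not right-equivalent.

No.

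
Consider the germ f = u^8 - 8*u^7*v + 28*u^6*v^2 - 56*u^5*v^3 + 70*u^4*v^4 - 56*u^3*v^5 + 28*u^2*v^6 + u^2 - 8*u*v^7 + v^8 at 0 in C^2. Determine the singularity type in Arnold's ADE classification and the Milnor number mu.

Type A_{7}, Milnor number mu = 7.

The Hessian of f at 0 is [[2, 0], [0, 0]] with rank 1, so corank 1. A Groebner basis of the Jacobian ideal J(f) in C{u,v} is {v^7, u}; counting standard monomials gives mu = 7. Corank 1: A-series; mu = 7 gives A_7.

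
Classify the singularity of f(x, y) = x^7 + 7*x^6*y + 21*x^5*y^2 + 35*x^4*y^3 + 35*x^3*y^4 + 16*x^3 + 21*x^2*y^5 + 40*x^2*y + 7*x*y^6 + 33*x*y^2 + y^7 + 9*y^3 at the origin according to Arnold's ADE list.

The Hessian of f at 0 is [[0, 0], [0, 0]] with rank 0, so corank 2. A Groebner basis of the Jacobian ideal J(f) in C{x,y} is {-16384*x*y/7 + y^6 - 12288*y^2/7, x*y^2 + 3*y^3/4, x^2 + 7*x*y/4 + 3*y^2/4}; counting standard monomials gives mu = 8. Corank 2; j^3 = (x + y)*(4*x + 3*y)^2 has shape L^2 M (L != M), so D-series; mu = 8 gives D_8.

D_{8}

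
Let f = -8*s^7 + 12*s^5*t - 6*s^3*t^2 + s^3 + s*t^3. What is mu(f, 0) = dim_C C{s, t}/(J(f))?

The Hessian of f at 0 has rank 0. Corank 2; j^3 = s^3 is a perfect cube, so E-series; the 4-jet and mu = 7 give E_7.

7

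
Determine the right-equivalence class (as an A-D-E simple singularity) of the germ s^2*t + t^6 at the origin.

The Hessian of f at 0 is [[0, 0], [0, 0]] with rank 0, so corank 2. A Groebner basis of the Jacobian ideal J(f) in C{s,t} is {s^2/6 + t^5, s^3, s*t}; counting standard monomials gives mu = 7. Corank 2; j^3 = s^2*t has shape L^2 M (L != M), so D-series; mu = 7 gives D_7.

D_{7}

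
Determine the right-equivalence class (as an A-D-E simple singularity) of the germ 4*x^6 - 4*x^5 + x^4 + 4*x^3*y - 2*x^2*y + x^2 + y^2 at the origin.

A1

The Hessian of f at 0 is [[2, 0], [0, 2]] with rank 2, so corank 0. A Groebner basis of the Jacobian ideal J(f) in C{x,y} is {x, y}; counting standard monomials gives mu = 1. Corank 0: nondegenerate Morse point, so A_1.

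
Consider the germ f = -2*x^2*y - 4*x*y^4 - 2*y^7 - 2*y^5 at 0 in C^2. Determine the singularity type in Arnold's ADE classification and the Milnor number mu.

Type D_6, Milnor number mu = 6.

The Hessian of f at 0 is [[0, 0], [0, 0]] with rank 0, so corank 2. A Groebner basis of the Jacobian ideal J(f) in C{x,y} is {x*y + y^4, x*y^2, x^2 - 5*x*y}; counting standard monomials gives mu = 6. Corank 2; j^3 = -2*x^2*y has shape L^2 M (L != M), so D-series; mu = 6 gives D_6.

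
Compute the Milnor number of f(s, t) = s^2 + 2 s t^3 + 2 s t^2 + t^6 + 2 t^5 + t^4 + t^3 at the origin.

2

The Hessian of f at 0 is [[2, 0], [0, 0]] with rank 1, so corank 1. A Groebner basis of the Jacobian ideal J(f) in C{s,t} is {t^2, s}; counting standard monomials gives mu = 2. Corank 1: A-series; mu = 2 gives A_2.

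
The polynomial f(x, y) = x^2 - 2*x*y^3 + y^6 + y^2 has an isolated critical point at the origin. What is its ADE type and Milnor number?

Type A1, Milnor number mu = 1.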